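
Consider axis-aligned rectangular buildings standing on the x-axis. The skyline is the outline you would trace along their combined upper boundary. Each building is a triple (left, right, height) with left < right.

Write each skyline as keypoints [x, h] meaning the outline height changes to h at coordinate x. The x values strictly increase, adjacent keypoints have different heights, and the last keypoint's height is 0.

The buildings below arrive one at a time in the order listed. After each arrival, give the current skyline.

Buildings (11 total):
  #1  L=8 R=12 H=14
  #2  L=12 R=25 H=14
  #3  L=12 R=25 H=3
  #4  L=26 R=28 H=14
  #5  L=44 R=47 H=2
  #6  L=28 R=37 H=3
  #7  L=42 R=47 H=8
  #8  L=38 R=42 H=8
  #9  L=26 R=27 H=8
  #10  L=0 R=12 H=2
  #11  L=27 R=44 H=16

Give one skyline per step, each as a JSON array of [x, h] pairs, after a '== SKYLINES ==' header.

== SKYLINES ==
[[8,14],[12,0]]
[[8,14],[25,0]]
[[8,14],[25,0]]
[[8,14],[25,0],[26,14],[28,0]]
[[8,14],[25,0],[26,14],[28,0],[44,2],[47,0]]
[[8,14],[25,0],[26,14],[28,3],[37,0],[44,2],[47,0]]
[[8,14],[25,0],[26,14],[28,3],[37,0],[42,8],[47,0]]
[[8,14],[25,0],[26,14],[28,3],[37,0],[38,8],[47,0]]
[[8,14],[25,0],[26,14],[28,3],[37,0],[38,8],[47,0]]
[[0,2],[8,14],[25,0],[26,14],[28,3],[37,0],[38,8],[47,0]]
[[0,2],[8,14],[25,0],[26,14],[27,16],[44,8],[47,0]]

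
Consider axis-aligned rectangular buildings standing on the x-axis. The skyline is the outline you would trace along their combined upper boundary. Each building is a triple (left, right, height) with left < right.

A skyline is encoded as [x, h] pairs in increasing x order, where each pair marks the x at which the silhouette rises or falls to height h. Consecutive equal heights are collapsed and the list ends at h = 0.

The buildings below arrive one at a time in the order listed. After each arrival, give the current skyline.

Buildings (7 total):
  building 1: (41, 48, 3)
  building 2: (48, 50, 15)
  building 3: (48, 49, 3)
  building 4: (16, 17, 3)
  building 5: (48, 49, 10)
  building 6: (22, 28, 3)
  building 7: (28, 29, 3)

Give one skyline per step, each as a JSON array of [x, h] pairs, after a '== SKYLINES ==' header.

== SKYLINES ==
[[41,3],[48,0]]
[[41,3],[48,15],[50,0]]
[[41,3],[48,15],[50,0]]
[[16,3],[17,0],[41,3],[48,15],[50,0]]
[[16,3],[17,0],[41,3],[48,15],[50,0]]
[[16,3],[17,0],[22,3],[28,0],[41,3],[48,15],[50,0]]
[[16,3],[17,0],[22,3],[29,0],[41,3],[48,15],[50,0]]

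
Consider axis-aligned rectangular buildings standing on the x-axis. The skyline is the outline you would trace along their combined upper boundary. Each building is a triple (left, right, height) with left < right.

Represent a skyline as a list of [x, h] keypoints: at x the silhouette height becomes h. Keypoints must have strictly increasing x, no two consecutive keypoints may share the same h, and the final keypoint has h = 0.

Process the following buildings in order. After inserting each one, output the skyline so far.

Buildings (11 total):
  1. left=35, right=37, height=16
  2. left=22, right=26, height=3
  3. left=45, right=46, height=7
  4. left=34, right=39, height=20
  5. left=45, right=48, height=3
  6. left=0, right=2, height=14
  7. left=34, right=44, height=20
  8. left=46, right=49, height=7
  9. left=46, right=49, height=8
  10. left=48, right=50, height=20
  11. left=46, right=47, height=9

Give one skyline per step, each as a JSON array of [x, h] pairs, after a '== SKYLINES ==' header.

== SKYLINES ==
[[35,16],[37,0]]
[[22,3],[26,0],[35,16],[37,0]]
[[22,3],[26,0],[35,16],[37,0],[45,7],[46,0]]
[[22,3],[26,0],[34,20],[39,0],[45,7],[46,0]]
[[22,3],[26,0],[34,20],[39,0],[45,7],[46,3],[48,0]]
[[0,14],[2,0],[22,3],[26,0],[34,20],[39,0],[45,7],[46,3],[48,0]]
[[0,14],[2,0],[22,3],[26,0],[34,20],[44,0],[45,7],[46,3],[48,0]]
[[0,14],[2,0],[22,3],[26,0],[34,20],[44,0],[45,7],[49,0]]
[[0,14],[2,0],[22,3],[26,0],[34,20],[44,0],[45,7],[46,8],[49,0]]
[[0,14],[2,0],[22,3],[26,0],[34,20],[44,0],[45,7],[46,8],[48,20],[50,0]]
[[0,14],[2,0],[22,3],[26,0],[34,20],[44,0],[45,7],[46,9],[47,8],[48,20],[50,0]]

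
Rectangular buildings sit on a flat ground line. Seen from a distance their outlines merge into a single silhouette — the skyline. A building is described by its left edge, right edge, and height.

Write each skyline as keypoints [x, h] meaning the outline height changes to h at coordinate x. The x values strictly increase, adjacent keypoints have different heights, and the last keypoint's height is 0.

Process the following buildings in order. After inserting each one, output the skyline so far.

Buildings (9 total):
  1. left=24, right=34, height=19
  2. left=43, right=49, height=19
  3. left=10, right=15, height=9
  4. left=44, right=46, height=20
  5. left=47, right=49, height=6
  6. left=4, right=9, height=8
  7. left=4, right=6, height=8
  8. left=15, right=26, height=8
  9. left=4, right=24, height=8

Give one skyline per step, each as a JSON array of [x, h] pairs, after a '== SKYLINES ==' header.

== SKYLINES ==
[[24,19],[34,0]]
[[24,19],[34,0],[43,19],[49,0]]
[[10,9],[15,0],[24,19],[34,0],[43,19],[49,0]]
[[10,9],[15,0],[24,19],[34,0],[43,19],[44,20],[46,19],[49,0]]
[[10,9],[15,0],[24,19],[34,0],[43,19],[44,20],[46,19],[49,0]]
[[4,8],[9,0],[10,9],[15,0],[24,19],[34,0],[43,19],[44,20],[46,19],[49,0]]
[[4,8],[9,0],[10,9],[15,0],[24,19],[34,0],[43,19],[44,20],[46,19],[49,0]]
[[4,8],[9,0],[10,9],[15,8],[24,19],[34,0],[43,19],[44,20],[46,19],[49,0]]
[[4,8],[10,9],[15,8],[24,19],[34,0],[43,19],[44,20],[46,19],[49,0]]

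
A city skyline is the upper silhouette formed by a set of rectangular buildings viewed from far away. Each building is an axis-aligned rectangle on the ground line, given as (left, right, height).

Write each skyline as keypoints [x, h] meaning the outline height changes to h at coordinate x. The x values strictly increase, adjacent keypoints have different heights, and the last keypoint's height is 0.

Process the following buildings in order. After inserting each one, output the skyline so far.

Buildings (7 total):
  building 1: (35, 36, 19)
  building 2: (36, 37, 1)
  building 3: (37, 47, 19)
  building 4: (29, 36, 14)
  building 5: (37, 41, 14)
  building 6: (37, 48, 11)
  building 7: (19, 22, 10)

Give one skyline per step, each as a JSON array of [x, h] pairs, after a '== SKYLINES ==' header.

== SKYLINES ==
[[35,19],[36,0]]
[[35,19],[36,1],[37,0]]
[[35,19],[36,1],[37,19],[47,0]]
[[29,14],[35,19],[36,1],[37,19],[47,0]]
[[29,14],[35,19],[36,1],[37,19],[47,0]]
[[29,14],[35,19],[36,1],[37,19],[47,11],[48,0]]
[[19,10],[22,0],[29,14],[35,19],[36,1],[37,19],[47,11],[48,0]]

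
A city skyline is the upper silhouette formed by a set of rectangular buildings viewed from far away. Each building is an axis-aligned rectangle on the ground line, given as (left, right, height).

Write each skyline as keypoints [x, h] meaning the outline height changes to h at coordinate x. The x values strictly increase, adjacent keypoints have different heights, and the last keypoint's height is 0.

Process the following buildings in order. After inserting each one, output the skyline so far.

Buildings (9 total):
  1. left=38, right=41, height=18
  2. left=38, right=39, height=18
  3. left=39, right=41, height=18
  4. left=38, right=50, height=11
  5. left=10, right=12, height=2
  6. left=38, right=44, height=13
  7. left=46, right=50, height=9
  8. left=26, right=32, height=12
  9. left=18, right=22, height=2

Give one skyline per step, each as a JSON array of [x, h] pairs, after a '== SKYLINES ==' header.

== SKYLINES ==
[[38,18],[41,0]]
[[38,18],[41,0]]
[[38,18],[41,0]]
[[38,18],[41,11],[50,0]]
[[10,2],[12,0],[38,18],[41,11],[50,0]]
[[10,2],[12,0],[38,18],[41,13],[44,11],[50,0]]
[[10,2],[12,0],[38,18],[41,13],[44,11],[50,0]]
[[10,2],[12,0],[26,12],[32,0],[38,18],[41,13],[44,11],[50,0]]
[[10,2],[12,0],[18,2],[22,0],[26,12],[32,0],[38,18],[41,13],[44,11],[50,0]]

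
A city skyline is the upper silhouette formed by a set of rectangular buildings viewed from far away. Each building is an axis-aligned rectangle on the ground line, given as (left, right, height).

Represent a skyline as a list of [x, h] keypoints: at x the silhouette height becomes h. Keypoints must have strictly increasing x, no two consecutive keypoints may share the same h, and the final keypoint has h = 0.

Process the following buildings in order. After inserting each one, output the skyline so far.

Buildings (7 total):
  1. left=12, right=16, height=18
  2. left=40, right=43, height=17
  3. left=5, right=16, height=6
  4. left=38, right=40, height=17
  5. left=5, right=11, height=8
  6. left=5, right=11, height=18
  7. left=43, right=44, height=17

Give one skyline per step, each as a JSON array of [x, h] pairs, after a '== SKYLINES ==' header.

== SKYLINES ==
[[12,18],[16,0]]
[[12,18],[16,0],[40,17],[43,0]]
[[5,6],[12,18],[16,0],[40,17],[43,0]]
[[5,6],[12,18],[16,0],[38,17],[43,0]]
[[5,8],[11,6],[12,18],[16,0],[38,17],[43,0]]
[[5,18],[11,6],[12,18],[16,0],[38,17],[43,0]]
[[5,18],[11,6],[12,18],[16,0],[38,17],[44,0]]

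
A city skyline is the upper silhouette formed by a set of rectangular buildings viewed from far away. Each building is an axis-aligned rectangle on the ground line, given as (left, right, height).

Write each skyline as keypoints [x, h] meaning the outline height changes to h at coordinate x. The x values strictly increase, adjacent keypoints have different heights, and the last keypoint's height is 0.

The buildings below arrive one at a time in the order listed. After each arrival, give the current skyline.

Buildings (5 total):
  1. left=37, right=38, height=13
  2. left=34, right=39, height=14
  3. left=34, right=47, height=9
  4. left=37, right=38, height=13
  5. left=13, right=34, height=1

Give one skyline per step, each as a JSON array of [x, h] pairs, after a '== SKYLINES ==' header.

== SKYLINES ==
[[37,13],[38,0]]
[[34,14],[39,0]]
[[34,14],[39,9],[47,0]]
[[34,14],[39,9],[47,0]]
[[13,1],[34,14],[39,9],[47,0]]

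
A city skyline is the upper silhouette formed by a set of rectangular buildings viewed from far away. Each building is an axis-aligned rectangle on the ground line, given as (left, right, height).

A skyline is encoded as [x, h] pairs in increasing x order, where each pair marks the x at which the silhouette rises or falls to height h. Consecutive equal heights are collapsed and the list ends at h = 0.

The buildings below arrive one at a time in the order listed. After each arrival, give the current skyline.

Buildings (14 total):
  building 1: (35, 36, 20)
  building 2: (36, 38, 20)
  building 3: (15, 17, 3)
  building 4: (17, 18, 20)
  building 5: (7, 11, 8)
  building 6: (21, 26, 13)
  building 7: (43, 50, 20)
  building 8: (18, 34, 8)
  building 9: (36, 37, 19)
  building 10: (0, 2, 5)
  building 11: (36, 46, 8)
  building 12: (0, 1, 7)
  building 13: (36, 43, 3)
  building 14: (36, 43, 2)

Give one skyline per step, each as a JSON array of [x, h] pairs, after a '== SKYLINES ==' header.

== SKYLINES ==
[[35,20],[36,0]]
[[35,20],[38,0]]
[[15,3],[17,0],[35,20],[38,0]]
[[15,3],[17,20],[18,0],[35,20],[38,0]]
[[7,8],[11,0],[15,3],[17,20],[18,0],[35,20],[38,0]]
[[7,8],[11,0],[15,3],[17,20],[18,0],[21,13],[26,0],[35,20],[38,0]]
[[7,8],[11,0],[15,3],[17,20],[18,0],[21,13],[26,0],[35,20],[38,0],[43,20],[50,0]]
[[7,8],[11,0],[15,3],[17,20],[18,8],[21,13],[26,8],[34,0],[35,20],[38,0],[43,20],[50,0]]
[[7,8],[11,0],[15,3],[17,20],[18,8],[21,13],[26,8],[34,0],[35,20],[38,0],[43,20],[50,0]]
[[0,5],[2,0],[7,8],[11,0],[15,3],[17,20],[18,8],[21,13],[26,8],[34,0],[35,20],[38,0],[43,20],[50,0]]
[[0,5],[2,0],[7,8],[11,0],[15,3],[17,20],[18,8],[21,13],[26,8],[34,0],[35,20],[38,8],[43,20],[50,0]]
[[0,7],[1,5],[2,0],[7,8],[11,0],[15,3],[17,20],[18,8],[21,13],[26,8],[34,0],[35,20],[38,8],[43,20],[50,0]]
[[0,7],[1,5],[2,0],[7,8],[11,0],[15,3],[17,20],[18,8],[21,13],[26,8],[34,0],[35,20],[38,8],[43,20],[50,0]]
[[0,7],[1,5],[2,0],[7,8],[11,0],[15,3],[17,20],[18,8],[21,13],[26,8],[34,0],[35,20],[38,8],[43,20],[50,0]]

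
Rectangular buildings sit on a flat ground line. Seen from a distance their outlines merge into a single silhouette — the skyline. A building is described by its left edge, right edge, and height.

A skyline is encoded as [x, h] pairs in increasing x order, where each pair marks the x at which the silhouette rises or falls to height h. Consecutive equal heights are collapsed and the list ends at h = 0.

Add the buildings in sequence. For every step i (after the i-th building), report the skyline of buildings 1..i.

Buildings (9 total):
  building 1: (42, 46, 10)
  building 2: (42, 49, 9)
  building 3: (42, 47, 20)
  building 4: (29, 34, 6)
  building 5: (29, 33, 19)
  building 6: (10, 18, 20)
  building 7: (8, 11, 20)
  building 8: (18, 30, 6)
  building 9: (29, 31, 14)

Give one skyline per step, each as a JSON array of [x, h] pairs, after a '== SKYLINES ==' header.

== SKYLINES ==
[[42,10],[46,0]]
[[42,10],[46,9],[49,0]]
[[42,20],[47,9],[49,0]]
[[29,6],[34,0],[42,20],[47,9],[49,0]]
[[29,19],[33,6],[34,0],[42,20],[47,9],[49,0]]
[[10,20],[18,0],[29,19],[33,6],[34,0],[42,20],[47,9],[49,0]]
[[8,20],[18,0],[29,19],[33,6],[34,0],[42,20],[47,9],[49,0]]
[[8,20],[18,6],[29,19],[33,6],[34,0],[42,20],[47,9],[49,0]]
[[8,20],[18,6],[29,19],[33,6],[34,0],[42,20],[47,9],[49,0]]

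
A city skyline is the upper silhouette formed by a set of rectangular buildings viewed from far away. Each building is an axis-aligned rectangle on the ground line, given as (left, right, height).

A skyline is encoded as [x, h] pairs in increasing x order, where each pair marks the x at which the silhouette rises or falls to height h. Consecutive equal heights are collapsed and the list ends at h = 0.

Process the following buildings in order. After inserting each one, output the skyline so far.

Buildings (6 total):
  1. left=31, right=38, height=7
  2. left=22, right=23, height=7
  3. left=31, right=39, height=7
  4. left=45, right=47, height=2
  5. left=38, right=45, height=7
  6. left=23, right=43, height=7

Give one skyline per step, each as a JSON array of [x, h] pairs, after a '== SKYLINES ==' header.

== SKYLINES ==
[[31,7],[38,0]]
[[22,7],[23,0],[31,7],[38,0]]
[[22,7],[23,0],[31,7],[39,0]]
[[22,7],[23,0],[31,7],[39,0],[45,2],[47,0]]
[[22,7],[23,0],[31,7],[45,2],[47,0]]
[[22,7],[45,2],[47,0]]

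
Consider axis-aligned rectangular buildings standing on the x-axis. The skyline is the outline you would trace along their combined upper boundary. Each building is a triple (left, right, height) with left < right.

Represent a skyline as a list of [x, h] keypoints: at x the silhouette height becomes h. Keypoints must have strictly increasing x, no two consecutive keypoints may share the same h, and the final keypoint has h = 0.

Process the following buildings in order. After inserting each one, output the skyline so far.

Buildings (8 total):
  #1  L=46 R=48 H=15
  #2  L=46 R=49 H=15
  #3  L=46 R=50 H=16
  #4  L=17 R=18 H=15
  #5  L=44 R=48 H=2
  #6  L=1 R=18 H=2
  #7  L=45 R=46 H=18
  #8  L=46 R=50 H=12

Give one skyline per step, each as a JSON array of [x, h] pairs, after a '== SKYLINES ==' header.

== SKYLINES ==
[[46,15],[48,0]]
[[46,15],[49,0]]
[[46,16],[50,0]]
[[17,15],[18,0],[46,16],[50,0]]
[[17,15],[18,0],[44,2],[46,16],[50,0]]
[[1,2],[17,15],[18,0],[44,2],[46,16],[50,0]]
[[1,2],[17,15],[18,0],[44,2],[45,18],[46,16],[50,0]]
[[1,2],[17,15],[18,0],[44,2],[45,18],[46,16],[50,0]]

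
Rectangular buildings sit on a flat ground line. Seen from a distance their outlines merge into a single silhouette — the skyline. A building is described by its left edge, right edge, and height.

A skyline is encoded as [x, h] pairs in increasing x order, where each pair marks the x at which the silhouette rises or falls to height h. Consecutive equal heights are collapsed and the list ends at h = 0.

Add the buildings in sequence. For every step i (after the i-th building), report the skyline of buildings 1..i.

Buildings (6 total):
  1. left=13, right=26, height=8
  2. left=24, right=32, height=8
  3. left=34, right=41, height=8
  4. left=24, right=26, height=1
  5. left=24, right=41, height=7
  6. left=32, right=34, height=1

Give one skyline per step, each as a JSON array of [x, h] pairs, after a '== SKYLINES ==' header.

== SKYLINES ==
[[13,8],[26,0]]
[[13,8],[32,0]]
[[13,8],[32,0],[34,8],[41,0]]
[[13,8],[32,0],[34,8],[41,0]]
[[13,8],[32,7],[34,8],[41,0]]
[[13,8],[32,7],[34,8],[41,0]]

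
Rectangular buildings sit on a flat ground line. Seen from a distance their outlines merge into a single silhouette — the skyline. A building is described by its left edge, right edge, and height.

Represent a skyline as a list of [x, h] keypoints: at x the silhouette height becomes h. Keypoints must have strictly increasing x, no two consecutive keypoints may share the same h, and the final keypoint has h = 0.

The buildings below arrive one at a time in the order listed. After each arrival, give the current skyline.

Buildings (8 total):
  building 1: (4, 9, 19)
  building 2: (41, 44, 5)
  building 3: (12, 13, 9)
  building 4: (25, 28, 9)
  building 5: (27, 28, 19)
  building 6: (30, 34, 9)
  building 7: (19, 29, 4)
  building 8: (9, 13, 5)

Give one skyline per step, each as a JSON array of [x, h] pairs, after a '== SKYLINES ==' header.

== SKYLINES ==
[[4,19],[9,0]]
[[4,19],[9,0],[41,5],[44,0]]
[[4,19],[9,0],[12,9],[13,0],[41,5],[44,0]]
[[4,19],[9,0],[12,9],[13,0],[25,9],[28,0],[41,5],[44,0]]
[[4,19],[9,0],[12,9],[13,0],[25,9],[27,19],[28,0],[41,5],[44,0]]
[[4,19],[9,0],[12,9],[13,0],[25,9],[27,19],[28,0],[30,9],[34,0],[41,5],[44,0]]
[[4,19],[9,0],[12,9],[13,0],[19,4],[25,9],[27,19],[28,4],[29,0],[30,9],[34,0],[41,5],[44,0]]
[[4,19],[9,5],[12,9],[13,0],[19,4],[25,9],[27,19],[28,4],[29,0],[30,9],[34,0],[41,5],[44,0]]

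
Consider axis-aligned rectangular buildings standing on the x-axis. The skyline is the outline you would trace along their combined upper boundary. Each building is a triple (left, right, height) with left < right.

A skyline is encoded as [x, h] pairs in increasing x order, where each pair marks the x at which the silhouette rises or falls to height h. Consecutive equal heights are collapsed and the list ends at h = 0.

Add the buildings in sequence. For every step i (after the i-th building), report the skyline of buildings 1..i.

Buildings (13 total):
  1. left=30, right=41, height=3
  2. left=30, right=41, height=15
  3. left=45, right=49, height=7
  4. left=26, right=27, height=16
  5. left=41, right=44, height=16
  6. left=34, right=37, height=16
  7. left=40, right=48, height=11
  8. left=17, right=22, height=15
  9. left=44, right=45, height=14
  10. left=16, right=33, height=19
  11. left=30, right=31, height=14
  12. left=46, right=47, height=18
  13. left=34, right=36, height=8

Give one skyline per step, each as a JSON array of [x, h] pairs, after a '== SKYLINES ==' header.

== SKYLINES ==
[[30,3],[41,0]]
[[30,15],[41,0]]
[[30,15],[41,0],[45,7],[49,0]]
[[26,16],[27,0],[30,15],[41,0],[45,7],[49,0]]
[[26,16],[27,0],[30,15],[41,16],[44,0],[45,7],[49,0]]
[[26,16],[27,0],[30,15],[34,16],[37,15],[41,16],[44,0],[45,7],[49,0]]
[[26,16],[27,0],[30,15],[34,16],[37,15],[41,16],[44,11],[48,7],[49,0]]
[[17,15],[22,0],[26,16],[27,0],[30,15],[34,16],[37,15],[41,16],[44,11],[48,7],[49,0]]
[[17,15],[22,0],[26,16],[27,0],[30,15],[34,16],[37,15],[41,16],[44,14],[45,11],[48,7],[49,0]]
[[16,19],[33,15],[34,16],[37,15],[41,16],[44,14],[45,11],[48,7],[49,0]]
[[16,19],[33,15],[34,16],[37,15],[41,16],[44,14],[45,11],[48,7],[49,0]]
[[16,19],[33,15],[34,16],[37,15],[41,16],[44,14],[45,11],[46,18],[47,11],[48,7],[49,0]]
[[16,19],[33,15],[34,16],[37,15],[41,16],[44,14],[45,11],[46,18],[47,11],[48,7],[49,0]]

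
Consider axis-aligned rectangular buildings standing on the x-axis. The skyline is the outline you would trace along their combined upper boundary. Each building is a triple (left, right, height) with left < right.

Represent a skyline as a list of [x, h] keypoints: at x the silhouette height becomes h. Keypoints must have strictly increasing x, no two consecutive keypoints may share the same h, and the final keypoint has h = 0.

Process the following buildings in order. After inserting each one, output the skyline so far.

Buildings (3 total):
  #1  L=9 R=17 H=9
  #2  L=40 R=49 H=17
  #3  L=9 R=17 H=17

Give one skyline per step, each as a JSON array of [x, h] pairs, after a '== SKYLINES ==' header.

== SKYLINES ==
[[9,9],[17,0]]
[[9,9],[17,0],[40,17],[49,0]]
[[9,17],[17,0],[40,17],[49,0]]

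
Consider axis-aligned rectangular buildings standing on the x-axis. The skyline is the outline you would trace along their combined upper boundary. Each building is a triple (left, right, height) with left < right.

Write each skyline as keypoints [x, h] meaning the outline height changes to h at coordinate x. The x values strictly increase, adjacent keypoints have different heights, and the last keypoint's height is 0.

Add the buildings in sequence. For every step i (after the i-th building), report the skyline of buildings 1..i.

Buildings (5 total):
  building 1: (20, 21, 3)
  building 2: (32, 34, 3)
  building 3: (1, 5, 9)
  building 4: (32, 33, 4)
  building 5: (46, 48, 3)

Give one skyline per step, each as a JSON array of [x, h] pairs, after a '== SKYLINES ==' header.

== SKYLINES ==
[[20,3],[21,0]]
[[20,3],[21,0],[32,3],[34,0]]
[[1,9],[5,0],[20,3],[21,0],[32,3],[34,0]]
[[1,9],[5,0],[20,3],[21,0],[32,4],[33,3],[34,0]]
[[1,9],[5,0],[20,3],[21,0],[32,4],[33,3],[34,0],[46,3],[48,0]]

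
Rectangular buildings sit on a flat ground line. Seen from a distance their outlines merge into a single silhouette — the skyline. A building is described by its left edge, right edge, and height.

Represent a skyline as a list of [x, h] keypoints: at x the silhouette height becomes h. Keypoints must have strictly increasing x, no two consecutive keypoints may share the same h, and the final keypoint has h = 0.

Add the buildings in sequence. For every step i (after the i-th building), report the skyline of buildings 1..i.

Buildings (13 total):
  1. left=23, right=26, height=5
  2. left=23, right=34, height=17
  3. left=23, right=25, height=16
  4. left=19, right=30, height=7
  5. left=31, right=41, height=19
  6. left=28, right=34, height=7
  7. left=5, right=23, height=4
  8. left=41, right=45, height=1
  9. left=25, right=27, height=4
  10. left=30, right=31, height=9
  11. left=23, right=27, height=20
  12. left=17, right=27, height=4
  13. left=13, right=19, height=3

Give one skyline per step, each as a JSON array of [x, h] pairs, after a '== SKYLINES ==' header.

== SKYLINES ==
[[23,5],[26,0]]
[[23,17],[34,0]]
[[23,17],[34,0]]
[[19,7],[23,17],[34,0]]
[[19,7],[23,17],[31,19],[41,0]]
[[19,7],[23,17],[31,19],[41,0]]
[[5,4],[19,7],[23,17],[31,19],[41,0]]
[[5,4],[19,7],[23,17],[31,19],[41,1],[45,0]]
[[5,4],[19,7],[23,17],[31,19],[41,1],[45,0]]
[[5,4],[19,7],[23,17],[31,19],[41,1],[45,0]]
[[5,4],[19,7],[23,20],[27,17],[31,19],[41,1],[45,0]]
[[5,4],[19,7],[23,20],[27,17],[31,19],[41,1],[45,0]]
[[5,4],[19,7],[23,20],[27,17],[31,19],[41,1],[45,0]]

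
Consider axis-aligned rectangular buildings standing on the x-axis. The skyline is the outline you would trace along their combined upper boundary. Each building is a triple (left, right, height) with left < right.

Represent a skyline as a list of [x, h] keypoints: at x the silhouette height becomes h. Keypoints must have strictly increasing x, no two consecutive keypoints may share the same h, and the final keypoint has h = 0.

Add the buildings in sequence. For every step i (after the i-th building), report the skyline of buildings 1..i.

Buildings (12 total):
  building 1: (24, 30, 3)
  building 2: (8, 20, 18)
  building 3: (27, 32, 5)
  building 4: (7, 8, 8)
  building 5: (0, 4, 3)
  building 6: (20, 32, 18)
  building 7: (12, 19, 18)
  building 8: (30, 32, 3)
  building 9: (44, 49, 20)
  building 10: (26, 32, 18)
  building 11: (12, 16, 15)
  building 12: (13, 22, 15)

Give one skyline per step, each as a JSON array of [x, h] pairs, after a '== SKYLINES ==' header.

== SKYLINES ==
[[24,3],[30,0]]
[[8,18],[20,0],[24,3],[30,0]]
[[8,18],[20,0],[24,3],[27,5],[32,0]]
[[7,8],[8,18],[20,0],[24,3],[27,5],[32,0]]
[[0,3],[4,0],[7,8],[8,18],[20,0],[24,3],[27,5],[32,0]]
[[0,3],[4,0],[7,8],[8,18],[32,0]]
[[0,3],[4,0],[7,8],[8,18],[32,0]]
[[0,3],[4,0],[7,8],[8,18],[32,0]]
[[0,3],[4,0],[7,8],[8,18],[32,0],[44,20],[49,0]]
[[0,3],[4,0],[7,8],[8,18],[32,0],[44,20],[49,0]]
[[0,3],[4,0],[7,8],[8,18],[32,0],[44,20],[49,0]]
[[0,3],[4,0],[7,8],[8,18],[32,0],[44,20],[49,0]]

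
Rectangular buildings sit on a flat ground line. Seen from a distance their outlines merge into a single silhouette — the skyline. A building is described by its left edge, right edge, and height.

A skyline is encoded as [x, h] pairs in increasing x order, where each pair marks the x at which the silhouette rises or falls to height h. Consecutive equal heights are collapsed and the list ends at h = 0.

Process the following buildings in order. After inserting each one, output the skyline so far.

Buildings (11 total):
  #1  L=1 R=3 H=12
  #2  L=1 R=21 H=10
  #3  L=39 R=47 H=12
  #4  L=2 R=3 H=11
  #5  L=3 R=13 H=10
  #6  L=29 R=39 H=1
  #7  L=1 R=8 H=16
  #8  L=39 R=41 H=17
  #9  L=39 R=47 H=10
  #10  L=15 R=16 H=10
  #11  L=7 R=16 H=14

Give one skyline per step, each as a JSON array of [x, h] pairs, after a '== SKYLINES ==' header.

== SKYLINES ==
[[1,12],[3,0]]
[[1,12],[3,10],[21,0]]
[[1,12],[3,10],[21,0],[39,12],[47,0]]
[[1,12],[3,10],[21,0],[39,12],[47,0]]
[[1,12],[3,10],[21,0],[39,12],[47,0]]
[[1,12],[3,10],[21,0],[29,1],[39,12],[47,0]]
[[1,16],[8,10],[21,0],[29,1],[39,12],[47,0]]
[[1,16],[8,10],[21,0],[29,1],[39,17],[41,12],[47,0]]
[[1,16],[8,10],[21,0],[29,1],[39,17],[41,12],[47,0]]
[[1,16],[8,10],[21,0],[29,1],[39,17],[41,12],[47,0]]
[[1,16],[8,14],[16,10],[21,0],[29,1],[39,17],[41,12],[47,0]]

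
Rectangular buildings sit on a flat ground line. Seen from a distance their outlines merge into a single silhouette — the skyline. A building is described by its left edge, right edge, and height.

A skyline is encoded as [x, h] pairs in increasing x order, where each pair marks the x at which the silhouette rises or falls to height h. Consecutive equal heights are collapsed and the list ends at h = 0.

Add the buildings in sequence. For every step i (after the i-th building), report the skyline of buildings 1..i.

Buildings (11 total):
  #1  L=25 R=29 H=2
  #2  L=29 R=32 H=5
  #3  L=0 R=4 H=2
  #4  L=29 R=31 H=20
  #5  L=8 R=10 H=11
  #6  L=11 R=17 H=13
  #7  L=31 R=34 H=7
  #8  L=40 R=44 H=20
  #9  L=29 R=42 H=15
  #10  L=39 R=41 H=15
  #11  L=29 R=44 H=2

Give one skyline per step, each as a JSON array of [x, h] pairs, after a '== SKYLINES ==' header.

== SKYLINES ==
[[25,2],[29,0]]
[[25,2],[29,5],[32,0]]
[[0,2],[4,0],[25,2],[29,5],[32,0]]
[[0,2],[4,0],[25,2],[29,20],[31,5],[32,0]]
[[0,2],[4,0],[8,11],[10,0],[25,2],[29,20],[31,5],[32,0]]
[[0,2],[4,0],[8,11],[10,0],[11,13],[17,0],[25,2],[29,20],[31,5],[32,0]]
[[0,2],[4,0],[8,11],[10,0],[11,13],[17,0],[25,2],[29,20],[31,7],[34,0]]
[[0,2],[4,0],[8,11],[10,0],[11,13],[17,0],[25,2],[29,20],[31,7],[34,0],[40,20],[44,0]]
[[0,2],[4,0],[8,11],[10,0],[11,13],[17,0],[25,2],[29,20],[31,15],[40,20],[44,0]]
[[0,2],[4,0],[8,11],[10,0],[11,13],[17,0],[25,2],[29,20],[31,15],[40,20],[44,0]]
[[0,2],[4,0],[8,11],[10,0],[11,13],[17,0],[25,2],[29,20],[31,15],[40,20],[44,0]]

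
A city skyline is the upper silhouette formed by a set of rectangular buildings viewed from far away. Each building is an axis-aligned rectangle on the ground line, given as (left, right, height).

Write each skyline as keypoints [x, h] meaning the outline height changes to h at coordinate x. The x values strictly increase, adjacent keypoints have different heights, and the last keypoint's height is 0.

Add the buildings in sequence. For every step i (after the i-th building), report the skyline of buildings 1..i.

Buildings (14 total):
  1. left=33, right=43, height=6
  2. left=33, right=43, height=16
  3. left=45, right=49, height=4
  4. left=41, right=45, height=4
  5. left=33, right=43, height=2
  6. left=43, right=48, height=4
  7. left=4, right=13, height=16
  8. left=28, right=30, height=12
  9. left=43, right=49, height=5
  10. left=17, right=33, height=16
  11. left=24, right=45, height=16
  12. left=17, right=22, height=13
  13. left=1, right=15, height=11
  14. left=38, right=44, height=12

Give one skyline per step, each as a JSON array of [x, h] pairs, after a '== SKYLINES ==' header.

== SKYLINES ==
[[33,6],[43,0]]
[[33,16],[43,0]]
[[33,16],[43,0],[45,4],[49,0]]
[[33,16],[43,4],[49,0]]
[[33,16],[43,4],[49,0]]
[[33,16],[43,4],[49,0]]
[[4,16],[13,0],[33,16],[43,4],[49,0]]
[[4,16],[13,0],[28,12],[30,0],[33,16],[43,4],[49,0]]
[[4,16],[13,0],[28,12],[30,0],[33,16],[43,5],[49,0]]
[[4,16],[13,0],[17,16],[43,5],[49,0]]
[[4,16],[13,0],[17,16],[45,5],[49,0]]
[[4,16],[13,0],[17,16],[45,5],[49,0]]
[[1,11],[4,16],[13,11],[15,0],[17,16],[45,5],[49,0]]
[[1,11],[4,16],[13,11],[15,0],[17,16],[45,5],[49,0]]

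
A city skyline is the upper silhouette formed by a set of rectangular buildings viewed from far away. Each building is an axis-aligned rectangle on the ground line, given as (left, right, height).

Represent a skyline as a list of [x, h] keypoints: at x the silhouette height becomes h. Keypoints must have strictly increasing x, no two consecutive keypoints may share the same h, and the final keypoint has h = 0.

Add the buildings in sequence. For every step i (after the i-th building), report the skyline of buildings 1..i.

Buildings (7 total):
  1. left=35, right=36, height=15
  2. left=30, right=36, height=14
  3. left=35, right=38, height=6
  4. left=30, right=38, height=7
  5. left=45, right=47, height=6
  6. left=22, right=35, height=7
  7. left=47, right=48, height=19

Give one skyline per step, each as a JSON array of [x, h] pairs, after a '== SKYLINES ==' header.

== SKYLINES ==
[[35,15],[36,0]]
[[30,14],[35,15],[36,0]]
[[30,14],[35,15],[36,6],[38,0]]
[[30,14],[35,15],[36,7],[38,0]]
[[30,14],[35,15],[36,7],[38,0],[45,6],[47,0]]
[[22,7],[30,14],[35,15],[36,7],[38,0],[45,6],[47,0]]
[[22,7],[30,14],[35,15],[36,7],[38,0],[45,6],[47,19],[48,0]]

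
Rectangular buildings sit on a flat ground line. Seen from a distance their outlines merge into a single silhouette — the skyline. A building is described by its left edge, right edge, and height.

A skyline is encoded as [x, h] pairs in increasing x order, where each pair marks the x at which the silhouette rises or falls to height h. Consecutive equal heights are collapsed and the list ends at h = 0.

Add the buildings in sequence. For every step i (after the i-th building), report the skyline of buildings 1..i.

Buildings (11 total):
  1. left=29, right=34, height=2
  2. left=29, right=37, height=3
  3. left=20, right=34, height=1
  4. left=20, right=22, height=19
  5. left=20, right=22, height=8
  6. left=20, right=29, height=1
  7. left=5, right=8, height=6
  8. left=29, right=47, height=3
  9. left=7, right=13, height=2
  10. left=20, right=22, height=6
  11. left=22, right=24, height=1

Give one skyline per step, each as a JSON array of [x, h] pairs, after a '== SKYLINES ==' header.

== SKYLINES ==
[[29,2],[34,0]]
[[29,3],[37,0]]
[[20,1],[29,3],[37,0]]
[[20,19],[22,1],[29,3],[37,0]]
[[20,19],[22,1],[29,3],[37,0]]
[[20,19],[22,1],[29,3],[37,0]]
[[5,6],[8,0],[20,19],[22,1],[29,3],[37,0]]
[[5,6],[8,0],[20,19],[22,1],[29,3],[47,0]]
[[5,6],[8,2],[13,0],[20,19],[22,1],[29,3],[47,0]]
[[5,6],[8,2],[13,0],[20,19],[22,1],[29,3],[47,0]]
[[5,6],[8,2],[13,0],[20,19],[22,1],[29,3],[47,0]]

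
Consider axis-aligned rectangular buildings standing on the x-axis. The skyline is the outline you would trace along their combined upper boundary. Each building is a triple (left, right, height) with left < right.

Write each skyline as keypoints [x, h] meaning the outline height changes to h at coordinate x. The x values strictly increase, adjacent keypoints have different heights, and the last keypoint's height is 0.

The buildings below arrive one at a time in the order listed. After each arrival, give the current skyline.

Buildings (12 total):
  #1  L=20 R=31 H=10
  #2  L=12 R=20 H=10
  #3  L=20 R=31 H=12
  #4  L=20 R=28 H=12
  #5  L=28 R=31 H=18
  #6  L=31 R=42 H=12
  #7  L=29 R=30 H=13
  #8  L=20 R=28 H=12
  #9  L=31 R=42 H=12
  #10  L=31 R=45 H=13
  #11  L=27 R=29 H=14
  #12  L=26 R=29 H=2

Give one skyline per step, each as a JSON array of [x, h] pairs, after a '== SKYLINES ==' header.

== SKYLINES ==
[[20,10],[31,0]]
[[12,10],[31,0]]
[[12,10],[20,12],[31,0]]
[[12,10],[20,12],[31,0]]
[[12,10],[20,12],[28,18],[31,0]]
[[12,10],[20,12],[28,18],[31,12],[42,0]]
[[12,10],[20,12],[28,18],[31,12],[42,0]]
[[12,10],[20,12],[28,18],[31,12],[42,0]]
[[12,10],[20,12],[28,18],[31,12],[42,0]]
[[12,10],[20,12],[28,18],[31,13],[45,0]]
[[12,10],[20,12],[27,14],[28,18],[31,13],[45,0]]
[[12,10],[20,12],[27,14],[28,18],[31,13],[45,0]]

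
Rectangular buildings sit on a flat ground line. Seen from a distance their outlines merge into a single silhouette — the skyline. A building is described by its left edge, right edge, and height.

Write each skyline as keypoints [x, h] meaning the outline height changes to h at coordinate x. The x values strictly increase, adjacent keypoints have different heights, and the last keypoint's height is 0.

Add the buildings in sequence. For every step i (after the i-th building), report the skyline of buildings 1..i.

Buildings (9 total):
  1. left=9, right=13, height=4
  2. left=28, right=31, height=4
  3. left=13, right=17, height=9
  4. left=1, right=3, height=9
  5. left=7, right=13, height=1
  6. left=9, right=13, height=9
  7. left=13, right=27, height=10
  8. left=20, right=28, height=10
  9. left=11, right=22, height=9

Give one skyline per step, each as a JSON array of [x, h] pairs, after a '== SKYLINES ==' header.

== SKYLINES ==
[[9,4],[13,0]]
[[9,4],[13,0],[28,4],[31,0]]
[[9,4],[13,9],[17,0],[28,4],[31,0]]
[[1,9],[3,0],[9,4],[13,9],[17,0],[28,4],[31,0]]
[[1,9],[3,0],[7,1],[9,4],[13,9],[17,0],[28,4],[31,0]]
[[1,9],[3,0],[7,1],[9,9],[17,0],[28,4],[31,0]]
[[1,9],[3,0],[7,1],[9,9],[13,10],[27,0],[28,4],[31,0]]
[[1,9],[3,0],[7,1],[9,9],[13,10],[28,4],[31,0]]
[[1,9],[3,0],[7,1],[9,9],[13,10],[28,4],[31,0]]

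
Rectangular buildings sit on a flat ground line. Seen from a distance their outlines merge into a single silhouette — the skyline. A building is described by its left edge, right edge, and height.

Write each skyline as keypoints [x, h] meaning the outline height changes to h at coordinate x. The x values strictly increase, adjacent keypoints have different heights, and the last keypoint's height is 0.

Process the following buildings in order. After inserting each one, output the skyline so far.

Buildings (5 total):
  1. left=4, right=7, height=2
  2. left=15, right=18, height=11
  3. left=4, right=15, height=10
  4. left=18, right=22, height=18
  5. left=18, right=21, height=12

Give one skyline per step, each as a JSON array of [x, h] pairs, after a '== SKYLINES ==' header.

== SKYLINES ==
[[4,2],[7,0]]
[[4,2],[7,0],[15,11],[18,0]]
[[4,10],[15,11],[18,0]]
[[4,10],[15,11],[18,18],[22,0]]
[[4,10],[15,11],[18,18],[22,0]]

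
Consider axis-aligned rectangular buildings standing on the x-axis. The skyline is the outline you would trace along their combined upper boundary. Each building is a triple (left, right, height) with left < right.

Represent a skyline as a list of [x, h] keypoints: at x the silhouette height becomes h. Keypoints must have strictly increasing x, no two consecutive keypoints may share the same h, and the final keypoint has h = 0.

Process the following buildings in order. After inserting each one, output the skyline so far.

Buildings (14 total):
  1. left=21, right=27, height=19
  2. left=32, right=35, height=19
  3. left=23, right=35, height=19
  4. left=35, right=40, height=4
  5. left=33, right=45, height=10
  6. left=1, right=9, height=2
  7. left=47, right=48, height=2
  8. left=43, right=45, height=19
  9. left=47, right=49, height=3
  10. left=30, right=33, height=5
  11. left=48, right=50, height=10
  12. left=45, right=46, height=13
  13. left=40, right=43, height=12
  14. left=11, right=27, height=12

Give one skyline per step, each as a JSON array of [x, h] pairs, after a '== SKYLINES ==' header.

== SKYLINES ==
[[21,19],[27,0]]
[[21,19],[27,0],[32,19],[35,0]]
[[21,19],[35,0]]
[[21,19],[35,4],[40,0]]
[[21,19],[35,10],[45,0]]
[[1,2],[9,0],[21,19],[35,10],[45,0]]
[[1,2],[9,0],[21,19],[35,10],[45,0],[47,2],[48,0]]
[[1,2],[9,0],[21,19],[35,10],[43,19],[45,0],[47,2],[48,0]]
[[1,2],[9,0],[21,19],[35,10],[43,19],[45,0],[47,3],[49,0]]
[[1,2],[9,0],[21,19],[35,10],[43,19],[45,0],[47,3],[49,0]]
[[1,2],[9,0],[21,19],[35,10],[43,19],[45,0],[47,3],[48,10],[50,0]]
[[1,2],[9,0],[21,19],[35,10],[43,19],[45,13],[46,0],[47,3],[48,10],[50,0]]
[[1,2],[9,0],[21,19],[35,10],[40,12],[43,19],[45,13],[46,0],[47,3],[48,10],[50,0]]
[[1,2],[9,0],[11,12],[21,19],[35,10],[40,12],[43,19],[45,13],[46,0],[47,3],[48,10],[50,0]]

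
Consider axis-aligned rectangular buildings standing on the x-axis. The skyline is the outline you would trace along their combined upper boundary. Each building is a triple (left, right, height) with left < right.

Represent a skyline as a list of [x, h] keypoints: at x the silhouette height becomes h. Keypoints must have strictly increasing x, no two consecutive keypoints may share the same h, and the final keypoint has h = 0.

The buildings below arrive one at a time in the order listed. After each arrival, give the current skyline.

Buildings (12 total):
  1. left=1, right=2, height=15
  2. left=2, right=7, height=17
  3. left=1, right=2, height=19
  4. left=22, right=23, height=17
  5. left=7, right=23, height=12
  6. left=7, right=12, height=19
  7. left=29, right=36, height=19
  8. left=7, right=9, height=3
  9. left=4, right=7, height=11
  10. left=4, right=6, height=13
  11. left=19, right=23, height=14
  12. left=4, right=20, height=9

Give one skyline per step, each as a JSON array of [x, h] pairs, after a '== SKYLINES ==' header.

== SKYLINES ==
[[1,15],[2,0]]
[[1,15],[2,17],[7,0]]
[[1,19],[2,17],[7,0]]
[[1,19],[2,17],[7,0],[22,17],[23,0]]
[[1,19],[2,17],[7,12],[22,17],[23,0]]
[[1,19],[2,17],[7,19],[12,12],[22,17],[23,0]]
[[1,19],[2,17],[7,19],[12,12],[22,17],[23,0],[29,19],[36,0]]
[[1,19],[2,17],[7,19],[12,12],[22,17],[23,0],[29,19],[36,0]]
[[1,19],[2,17],[7,19],[12,12],[22,17],[23,0],[29,19],[36,0]]
[[1,19],[2,17],[7,19],[12,12],[22,17],[23,0],[29,19],[36,0]]
[[1,19],[2,17],[7,19],[12,12],[19,14],[22,17],[23,0],[29,19],[36,0]]
[[1,19],[2,17],[7,19],[12,12],[19,14],[22,17],[23,0],[29,19],[36,0]]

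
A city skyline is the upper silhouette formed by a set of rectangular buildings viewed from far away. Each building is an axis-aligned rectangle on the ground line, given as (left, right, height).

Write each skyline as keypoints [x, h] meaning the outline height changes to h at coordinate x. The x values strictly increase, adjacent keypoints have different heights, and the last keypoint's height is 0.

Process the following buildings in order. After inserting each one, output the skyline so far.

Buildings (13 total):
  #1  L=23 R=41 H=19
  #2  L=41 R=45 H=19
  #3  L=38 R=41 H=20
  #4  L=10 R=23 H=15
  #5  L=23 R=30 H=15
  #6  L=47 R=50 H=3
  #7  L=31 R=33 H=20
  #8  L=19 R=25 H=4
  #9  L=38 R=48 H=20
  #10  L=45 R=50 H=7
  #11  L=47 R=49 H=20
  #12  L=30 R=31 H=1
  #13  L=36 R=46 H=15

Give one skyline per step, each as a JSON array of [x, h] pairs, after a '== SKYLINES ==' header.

== SKYLINES ==
[[23,19],[41,0]]
[[23,19],[45,0]]
[[23,19],[38,20],[41,19],[45,0]]
[[10,15],[23,19],[38,20],[41,19],[45,0]]
[[10,15],[23,19],[38,20],[41,19],[45,0]]
[[10,15],[23,19],[38,20],[41,19],[45,0],[47,3],[50,0]]
[[10,15],[23,19],[31,20],[33,19],[38,20],[41,19],[45,0],[47,3],[50,0]]
[[10,15],[23,19],[31,20],[33,19],[38,20],[41,19],[45,0],[47,3],[50,0]]
[[10,15],[23,19],[31,20],[33,19],[38,20],[48,3],[50,0]]
[[10,15],[23,19],[31,20],[33,19],[38,20],[48,7],[50,0]]
[[10,15],[23,19],[31,20],[33,19],[38,20],[49,7],[50,0]]
[[10,15],[23,19],[31,20],[33,19],[38,20],[49,7],[50,0]]
[[10,15],[23,19],[31,20],[33,19],[38,20],[49,7],[50,0]]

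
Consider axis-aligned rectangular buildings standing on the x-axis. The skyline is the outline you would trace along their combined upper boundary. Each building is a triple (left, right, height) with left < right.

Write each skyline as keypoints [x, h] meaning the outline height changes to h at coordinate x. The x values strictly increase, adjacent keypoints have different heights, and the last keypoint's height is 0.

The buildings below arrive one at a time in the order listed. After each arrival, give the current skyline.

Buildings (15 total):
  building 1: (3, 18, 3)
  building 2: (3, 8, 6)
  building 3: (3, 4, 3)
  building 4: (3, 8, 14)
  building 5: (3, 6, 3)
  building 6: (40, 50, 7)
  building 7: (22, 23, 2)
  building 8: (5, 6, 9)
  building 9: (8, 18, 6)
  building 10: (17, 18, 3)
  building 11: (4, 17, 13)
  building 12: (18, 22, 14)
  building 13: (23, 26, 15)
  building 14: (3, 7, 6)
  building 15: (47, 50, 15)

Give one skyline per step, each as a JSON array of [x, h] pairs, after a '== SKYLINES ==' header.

== SKYLINES ==
[[3,3],[18,0]]
[[3,6],[8,3],[18,0]]
[[3,6],[8,3],[18,0]]
[[3,14],[8,3],[18,0]]
[[3,14],[8,3],[18,0]]
[[3,14],[8,3],[18,0],[40,7],[50,0]]
[[3,14],[8,3],[18,0],[22,2],[23,0],[40,7],[50,0]]
[[3,14],[8,3],[18,0],[22,2],[23,0],[40,7],[50,0]]
[[3,14],[8,6],[18,0],[22,2],[23,0],[40,7],[50,0]]
[[3,14],[8,6],[18,0],[22,2],[23,0],[40,7],[50,0]]
[[3,14],[8,13],[17,6],[18,0],[22,2],[23,0],[40,7],[50,0]]
[[3,14],[8,13],[17,6],[18,14],[22,2],[23,0],[40,7],[50,0]]
[[3,14],[8,13],[17,6],[18,14],[22,2],[23,15],[26,0],[40,7],[50,0]]
[[3,14],[8,13],[17,6],[18,14],[22,2],[23,15],[26,0],[40,7],[50,0]]
[[3,14],[8,13],[17,6],[18,14],[22,2],[23,15],[26,0],[40,7],[47,15],[50,0]]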